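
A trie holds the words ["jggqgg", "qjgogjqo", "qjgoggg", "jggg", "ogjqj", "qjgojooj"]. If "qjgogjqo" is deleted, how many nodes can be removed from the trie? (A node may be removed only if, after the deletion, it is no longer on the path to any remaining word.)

Walk "qjgogjqo" from the leaf back toward the root, removing each node that no remaining word uses.
The suffix "jqo" (3 nodes) is used only by "qjgogjqo"; the node for "qjgog" still has the child "g", so pruning stops there.
Nodes removed: 3

3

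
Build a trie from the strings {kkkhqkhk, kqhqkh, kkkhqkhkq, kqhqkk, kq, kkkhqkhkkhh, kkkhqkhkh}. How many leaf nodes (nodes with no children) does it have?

A leaf is a node with no children — equivalently, the end of a word that is not a proper prefix of any other stored word.
Those words: "kkkhqkhkh", "kkkhqkhkkhh", "kkkhqkhkq", "kqhqkh", "kqhqkk"
Leaf count: 5

5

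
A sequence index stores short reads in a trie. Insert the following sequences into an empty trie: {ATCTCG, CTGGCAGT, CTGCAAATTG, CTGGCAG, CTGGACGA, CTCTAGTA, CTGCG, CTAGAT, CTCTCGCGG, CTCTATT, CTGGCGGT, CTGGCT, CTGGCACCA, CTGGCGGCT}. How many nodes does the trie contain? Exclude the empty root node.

52

Trace insertions, counting only characters that open a new branch:
  "ATCTCG" → 6 new (A, T, C, T, C, G)
  "CTGGCAGT" → 8 new (C, T, G, G, C, A, G, T)
  "CTGCAAATTG" → prefix "CTG" already present; 7 new (C, A, A, A, T, T, G)
  "CTGGCAG" → prefix "CTGGCAG" already present; 0 new (none)
  "CTGGACGA" → prefix "CTGG" already present; 4 new (A, C, G, A)
  "CTCTAGTA" → prefix "CT" already present; 6 new (C, T, A, G, T, A)
  "CTGCG" → prefix "CTGC" already present; 1 new (G)
  "CTAGAT" → prefix "CT" already present; 4 new (A, G, A, T)
  "CTCTCGCGG" → prefix "CTCT" already present; 5 new (C, G, C, G, G)
  "CTCTATT" → prefix "CTCTA" already present; 2 new (T, T)
  "CTGGCGGT" → prefix "CTGGC" already present; 3 new (G, G, T)
  "CTGGCT" → prefix "CTGGC" already present; 1 new (T)
  "CTGGCACCA" → prefix "CTGGCA" already present; 3 new (C, C, A)
  "CTGGCGGCT" → prefix "CTGGCGG" already present; 2 new (C, T)
Total nodes = 6 + 8 + 7 + 0 + 4 + 6 + 1 + 4 + 5 + 2 + 3 + 1 + 3 + 2 = 52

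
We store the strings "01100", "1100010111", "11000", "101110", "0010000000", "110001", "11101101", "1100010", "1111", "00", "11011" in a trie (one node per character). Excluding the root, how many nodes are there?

38

Count nodes per top-level branch (shared prefixes stored once):
  '0'-branch (00, 0010000000, 01100): 14 nodes
  '1'-branch (101110, 11000, 110001, 1100010, 1100010111, 11011, 11101101, 1111): 24 nodes
Sum: 38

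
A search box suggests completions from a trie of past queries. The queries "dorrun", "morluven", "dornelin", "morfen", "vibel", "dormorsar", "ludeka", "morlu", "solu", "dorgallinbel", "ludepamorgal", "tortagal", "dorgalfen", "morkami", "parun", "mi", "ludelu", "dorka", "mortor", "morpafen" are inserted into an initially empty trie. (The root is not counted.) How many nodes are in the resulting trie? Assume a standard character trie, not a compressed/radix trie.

For each word, the new-node count is its length minus the longest prefix already in the trie:
  "dorrun" → 6 new (d, o, r, r, u, n)
  "morluven" → 8 new (m, o, r, l, u, v, e, n)
  "dornelin" → prefix "dor" already present; 5 new (n, e, l, i, n)
  "morfen" → prefix "mor" already present; 3 new (f, e, n)
  "vibel" → 5 new (v, i, b, e, l)
  "dormorsar" → prefix "dor" already present; 6 new (m, o, r, s, a, r)
  "ludeka" → 6 new (l, u, d, e, k, a)
  "morlu" → prefix "morlu" already present; 0 new (none)
  "solu" → 4 new (s, o, l, u)
  "dorgallinbel" → prefix "dor" already present; 9 new (g, a, l, l, i, n, b, e, l)
  "ludepamorgal" → prefix "lude" already present; 8 new (p, a, m, o, r, g, a, l)
  "tortagal" → 8 new (t, o, r, t, a, g, a, l)
  "dorgalfen" → prefix "dorgal" already present; 3 new (f, e, n)
  "morkami" → prefix "mor" already present; 4 new (k, a, m, i)
  "parun" → 5 new (p, a, r, u, n)
  "mi" → prefix "m" already present; 1 new (i)
  "ludelu" → prefix "lude" already present; 2 new (l, u)
  "dorka" → prefix "dor" already present; 2 new (k, a)
  "mortor" → prefix "mor" already present; 3 new (t, o, r)
  "morpafen" → prefix "mor" already present; 5 new (p, a, f, e, n)
Total nodes = 6 + 8 + 5 + 3 + 5 + 6 + 6 + 0 + 4 + 9 + 8 + 8 + 3 + 4 + 5 + 1 + 2 + 2 + 3 + 5 = 93

93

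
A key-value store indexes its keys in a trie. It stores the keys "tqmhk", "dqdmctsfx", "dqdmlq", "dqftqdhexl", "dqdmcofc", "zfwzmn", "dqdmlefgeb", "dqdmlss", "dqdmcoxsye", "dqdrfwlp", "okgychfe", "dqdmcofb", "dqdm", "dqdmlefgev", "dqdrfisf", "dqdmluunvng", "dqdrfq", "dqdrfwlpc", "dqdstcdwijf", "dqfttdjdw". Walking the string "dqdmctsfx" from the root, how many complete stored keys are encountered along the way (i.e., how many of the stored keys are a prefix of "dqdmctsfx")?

2

Walk "dqdmctsfx" from the root; an end-of-word marker is hit whenever a stored word is a prefix of "dqdmctsfx".
Prefixes of the query that are stored words: "dqdm", "dqdmctsfx"
Count: 2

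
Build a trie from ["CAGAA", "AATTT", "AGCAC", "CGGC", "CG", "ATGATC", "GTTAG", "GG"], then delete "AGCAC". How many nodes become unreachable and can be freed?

4

After clearing the end-marker at "AGCAC", prune upward until reaching a node still needed by another word.
The suffix "GCAC" (4 nodes) is used only by "AGCAC"; the node for "A" still has the child "A", so pruning stops there.
Nodes removed: 4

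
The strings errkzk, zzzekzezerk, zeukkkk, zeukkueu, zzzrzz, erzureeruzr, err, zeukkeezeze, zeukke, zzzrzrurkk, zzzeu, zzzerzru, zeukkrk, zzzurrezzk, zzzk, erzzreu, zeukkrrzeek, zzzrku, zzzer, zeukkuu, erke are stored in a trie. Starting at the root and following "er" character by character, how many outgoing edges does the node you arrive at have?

3

Follow the path "er" to its node, then look at its outgoing edges.
Characters that immediately follow "er" among the stored strings: {k, r, z}.
That node has 3 child edges.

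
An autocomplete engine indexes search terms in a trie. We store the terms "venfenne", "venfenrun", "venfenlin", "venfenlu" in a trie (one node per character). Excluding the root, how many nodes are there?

15

Trace insertions, counting only characters that open a new branch:
  "venfenne" → 8 new (v, e, n, f, e, n, n, e)
  "venfenrun" → prefix "venfen" already present; 3 new (r, u, n)
  "venfenlin" → prefix "venfen" already present; 3 new (l, i, n)
  "venfenlu" → prefix "venfenl" already present; 1 new (u)
Total nodes = 8 + 3 + 3 + 1 = 15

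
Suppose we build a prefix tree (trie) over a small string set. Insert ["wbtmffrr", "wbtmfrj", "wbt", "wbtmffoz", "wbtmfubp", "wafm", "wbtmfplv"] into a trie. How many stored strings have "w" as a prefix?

7

Walk to "w"; the words in its subtree are exactly those with that prefix.
Words under "w": wafm, wbt, wbtmffoz, wbtmffrr, wbtmfplv, wbtmfrj, wbtmfubp
Count: 7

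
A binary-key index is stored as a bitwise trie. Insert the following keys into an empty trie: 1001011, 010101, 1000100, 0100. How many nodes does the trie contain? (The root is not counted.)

18

Trace insertions, counting only characters that open a new branch:
  "1001011" → 7 new (1, 0, 0, 1, 0, 1, 1)
  "010101" → 6 new (0, 1, 0, 1, 0, 1)
  "1000100" → prefix "100" already present; 4 new (0, 1, 0, 0)
  "0100" → prefix "010" already present; 1 new (0)
Total nodes = 7 + 6 + 4 + 1 = 18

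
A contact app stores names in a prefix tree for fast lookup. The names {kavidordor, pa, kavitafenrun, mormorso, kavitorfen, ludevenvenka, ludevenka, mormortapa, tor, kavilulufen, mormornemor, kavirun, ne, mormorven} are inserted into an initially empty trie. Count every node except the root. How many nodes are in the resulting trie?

74

Trace insertions, counting only characters that open a new branch:
  "kavidordor" → 10 new (k, a, v, i, d, o, r, d, o, r)
  "pa" → 2 new (p, a)
  "kavitafenrun" → prefix "kavi" already present; 8 new (t, a, f, e, n, r, u, n)
  "mormorso" → 8 new (m, o, r, m, o, r, s, o)
  "kavitorfen" → prefix "kavit" already present; 5 new (o, r, f, e, n)
  "ludevenvenka" → 12 new (l, u, d, e, v, e, n, v, e, n, k, a)
  "ludevenka" → prefix "ludeven" already present; 2 new (k, a)
  "mormortapa" → prefix "mormor" already present; 4 new (t, a, p, a)
  "tor" → 3 new (t, o, r)
  "kavilulufen" → prefix "kavi" already present; 7 new (l, u, l, u, f, e, n)
  "mormornemor" → prefix "mormor" already present; 5 new (n, e, m, o, r)
  "kavirun" → prefix "kavi" already present; 3 new (r, u, n)
  "ne" → 2 new (n, e)
  "mormorven" → prefix "mormor" already present; 3 new (v, e, n)
Total nodes = 10 + 2 + 8 + 8 + 5 + 12 + 2 + 4 + 3 + 7 + 5 + 3 + 2 + 3 = 74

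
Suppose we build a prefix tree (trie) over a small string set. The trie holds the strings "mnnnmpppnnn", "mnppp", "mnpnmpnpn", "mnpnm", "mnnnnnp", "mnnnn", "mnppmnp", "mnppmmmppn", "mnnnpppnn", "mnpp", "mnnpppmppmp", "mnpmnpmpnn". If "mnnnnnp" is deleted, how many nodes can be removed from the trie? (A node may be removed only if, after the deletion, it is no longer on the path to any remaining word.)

2

After clearing the end-marker at "mnnnnnp", prune upward until reaching a node still needed by another word.
The suffix "np" (2 nodes) is used only by "mnnnnnp"; "mnnnn" is itself a stored word, so pruning stops there.
Nodes removed: 2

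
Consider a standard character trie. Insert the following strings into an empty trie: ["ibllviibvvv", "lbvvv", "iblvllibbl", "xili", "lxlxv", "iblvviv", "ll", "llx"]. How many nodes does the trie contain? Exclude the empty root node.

36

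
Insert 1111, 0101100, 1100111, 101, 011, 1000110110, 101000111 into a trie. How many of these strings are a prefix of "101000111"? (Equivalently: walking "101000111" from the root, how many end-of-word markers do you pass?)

Traverse "101000111" character by character; count nodes along the way that are marked as word ends.
Prefixes of the query that are stored words: "101", "101000111"
Count: 2

2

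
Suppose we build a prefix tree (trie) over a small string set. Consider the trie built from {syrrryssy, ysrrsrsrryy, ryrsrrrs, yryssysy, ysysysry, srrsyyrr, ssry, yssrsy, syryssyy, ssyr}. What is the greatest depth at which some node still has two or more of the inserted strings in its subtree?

Look for the deepest trie node that still has at least two words in its subtree.
e.g. "syrrryssy" and "syryssyy" share the prefix "syr" of length 3; no pair shares a longer one.
Longest shared-prefix length: 3

3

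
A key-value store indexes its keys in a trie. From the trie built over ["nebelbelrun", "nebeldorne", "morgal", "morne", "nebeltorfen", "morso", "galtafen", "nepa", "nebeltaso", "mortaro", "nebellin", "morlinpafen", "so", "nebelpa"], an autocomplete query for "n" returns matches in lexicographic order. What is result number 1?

DFS of the "n" subtree visits, in order: "nebelbelrun", "nebeldorne", "nebellin", "nebelpa", "nebeltaso", "nebeltorfen", "nepa"
The 1st is nebelbelrun.

nebelbelrun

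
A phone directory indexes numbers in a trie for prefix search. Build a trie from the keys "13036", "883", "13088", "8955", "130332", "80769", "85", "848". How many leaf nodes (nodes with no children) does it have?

8

Leaves are exactly the stored words that no other stored word extends.
Those words: "130332", "13036", "13088", "80769", "848", "85", "883", "8955"
Leaf count: 8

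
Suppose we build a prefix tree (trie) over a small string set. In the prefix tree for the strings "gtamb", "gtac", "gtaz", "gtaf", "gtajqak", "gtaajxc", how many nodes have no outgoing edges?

6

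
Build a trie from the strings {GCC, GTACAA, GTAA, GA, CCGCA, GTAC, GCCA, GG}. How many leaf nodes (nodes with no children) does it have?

6

Leaves are exactly the stored words that no other stored word extends.
Those words: "CCGCA", "GA", "GCCA", "GG", "GTAA", "GTACAA"
Leaf count: 6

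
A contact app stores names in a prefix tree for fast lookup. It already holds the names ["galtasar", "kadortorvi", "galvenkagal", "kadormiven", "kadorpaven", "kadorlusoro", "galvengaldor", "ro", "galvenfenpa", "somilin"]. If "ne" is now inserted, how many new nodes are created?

"ne" shares no prefix with any stored word, so all 2 characters open new nodes.
2 − 0 = 2 new nodes.

2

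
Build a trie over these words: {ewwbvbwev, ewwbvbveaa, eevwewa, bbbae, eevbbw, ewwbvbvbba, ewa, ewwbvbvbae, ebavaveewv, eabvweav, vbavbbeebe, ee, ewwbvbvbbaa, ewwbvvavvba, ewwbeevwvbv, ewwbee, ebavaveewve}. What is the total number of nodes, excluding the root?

Count nodes per top-level branch (shared prefixes stored once):
  'b'-branch (bbbae): 5 nodes
  'e'-branch (eabvweav, ebavaveewv, ebavaveewve, ee, eevbbw, eevwewa, ewa, ewwbee, ewwbeevwvbv, ewwbvbvbae, ewwbvbvbba, ewwbvbvbbaa, ewwbvbveaa, ewwbvbwev, ewwbvvavvba): 59 nodes
  'v'-branch (vbavbbeebe): 10 nodes
Sum: 74

74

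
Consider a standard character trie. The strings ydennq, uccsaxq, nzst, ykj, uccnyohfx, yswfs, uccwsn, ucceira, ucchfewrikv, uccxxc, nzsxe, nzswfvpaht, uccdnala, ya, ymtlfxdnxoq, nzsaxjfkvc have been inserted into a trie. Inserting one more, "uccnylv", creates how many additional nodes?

The longest prefix of "uccnylv" already in the trie is "uccny" (length 5).
New nodes needed: |"uccnylv"| − 5 = 7 − 5 = 2.

2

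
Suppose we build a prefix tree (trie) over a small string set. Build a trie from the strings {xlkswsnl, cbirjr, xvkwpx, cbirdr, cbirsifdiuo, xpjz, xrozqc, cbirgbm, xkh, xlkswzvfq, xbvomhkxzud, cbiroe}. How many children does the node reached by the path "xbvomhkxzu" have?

Follow the path "xbvomhkxzu" to its node, then look at its outgoing edges.
Distinct next characters after "xbvomhkxzu": d.
That node has 1 child edge.

1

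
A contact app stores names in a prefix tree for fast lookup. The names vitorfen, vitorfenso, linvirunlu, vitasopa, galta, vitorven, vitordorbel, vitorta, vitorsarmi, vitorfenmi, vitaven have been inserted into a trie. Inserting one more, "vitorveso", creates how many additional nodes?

"vitorve" is already a path in the trie; the remaining "so" must be added.
Each of the 2 remaining characters creates one node.

2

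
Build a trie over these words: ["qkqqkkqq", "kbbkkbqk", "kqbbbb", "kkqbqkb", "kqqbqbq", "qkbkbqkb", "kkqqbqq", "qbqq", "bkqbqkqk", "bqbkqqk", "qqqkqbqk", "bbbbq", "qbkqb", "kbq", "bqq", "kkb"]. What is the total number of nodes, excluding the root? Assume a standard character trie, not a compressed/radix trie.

For each word, the new-node count is its length minus the longest prefix already in the trie:
  "qkqqkkqq" → 8 new (q, k, q, q, k, k, q, q)
  "kbbkkbqk" → 8 new (k, b, b, k, k, b, q, k)
  "kqbbbb" → prefix "k" already present; 5 new (q, b, b, b, b)
  "kkqbqkb" → prefix "k" already present; 6 new (k, q, b, q, k, b)
  "kqqbqbq" → prefix "kq" already present; 5 new (q, b, q, b, q)
  "qkbkbqkb" → prefix "qk" already present; 6 new (b, k, b, q, k, b)
  "kkqqbqq" → prefix "kkq" already present; 4 new (q, b, q, q)
  "qbqq" → prefix "q" already present; 3 new (b, q, q)
  "bkqbqkqk" → 8 new (b, k, q, b, q, k, q, k)
  "bqbkqqk" → prefix "b" already present; 6 new (q, b, k, q, q, k)
  "qqqkqbqk" → prefix "q" already present; 7 new (q, q, k, q, b, q, k)
  "bbbbq" → prefix "b" already present; 4 new (b, b, b, q)
  "qbkqb" → prefix "qb" already present; 3 new (k, q, b)
  "kbq" → prefix "kb" already present; 1 new (q)
  "bqq" → prefix "bq" already present; 1 new (q)
  "kkb" → prefix "kk" already present; 1 new (b)
Total nodes = 8 + 8 + 5 + 6 + 5 + 6 + 4 + 3 + 8 + 6 + 7 + 4 + 3 + 1 + 1 + 1 = 76

76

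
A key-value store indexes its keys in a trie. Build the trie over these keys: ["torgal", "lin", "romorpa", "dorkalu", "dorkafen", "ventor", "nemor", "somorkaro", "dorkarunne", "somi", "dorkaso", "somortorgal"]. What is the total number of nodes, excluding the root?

For each word, the new-node count is its length minus the longest prefix already in the trie:
  "torgal" → 6 new (t, o, r, g, a, l)
  "lin" → 3 new (l, i, n)
  "romorpa" → 7 new (r, o, m, o, r, p, a)
  "dorkalu" → 7 new (d, o, r, k, a, l, u)
  "dorkafen" → prefix "dorka" already present; 3 new (f, e, n)
  "ventor" → 6 new (v, e, n, t, o, r)
  "nemor" → 5 new (n, e, m, o, r)
  "somorkaro" → 9 new (s, o, m, o, r, k, a, r, o)
  "dorkarunne" → prefix "dorka" already present; 5 new (r, u, n, n, e)
  "somi" → prefix "som" already present; 1 new (i)
  "dorkaso" → prefix "dorka" already present; 2 new (s, o)
  "somortorgal" → prefix "somor" already present; 6 new (t, o, r, g, a, l)
Total nodes = 6 + 3 + 7 + 7 + 3 + 6 + 5 + 9 + 5 + 1 + 2 + 6 = 60

60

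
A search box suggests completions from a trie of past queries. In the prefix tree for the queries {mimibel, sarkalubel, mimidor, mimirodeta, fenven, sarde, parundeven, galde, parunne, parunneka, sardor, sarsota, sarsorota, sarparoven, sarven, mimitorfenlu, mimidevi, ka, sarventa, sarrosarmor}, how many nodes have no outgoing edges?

18

Leaves are exactly the stored words that no other stored word extends.
Those words: "fenven", "galde", "ka", "mimibel", "mimidevi", "mimidor", "mimirodeta", "mimitorfenlu", "parundeven", "parunneka", "sarde", "sardor", "sarkalubel", "sarparoven", "sarrosarmor", "sarsorota", "sarsota", "sarventa"
Leaf count: 18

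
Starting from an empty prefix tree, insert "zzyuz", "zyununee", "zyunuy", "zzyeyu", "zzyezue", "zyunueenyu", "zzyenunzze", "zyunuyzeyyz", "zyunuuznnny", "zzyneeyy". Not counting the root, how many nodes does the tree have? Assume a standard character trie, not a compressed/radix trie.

46

Count nodes per top-level branch (shared prefixes stored once):
  'z'-branch (zyunueenyu, zyununee, zyunuuznnny, zyunuy, zyunuyzeyyz, zzyenunzze, zzyeyu, zzyezue, zzyneeyy, zzyuz): 46 nodes
Sum: 46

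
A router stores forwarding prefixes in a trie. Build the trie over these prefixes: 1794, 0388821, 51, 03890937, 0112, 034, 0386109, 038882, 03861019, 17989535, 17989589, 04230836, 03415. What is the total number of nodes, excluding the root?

44

For each word, the new-node count is its length minus the longest prefix already in the trie:
  "1794" → 4 new (1, 7, 9, 4)
  "0388821" → 7 new (0, 3, 8, 8, 8, 2, 1)
  "51" → 2 new (5, 1)
  "03890937" → prefix "038" already present; 5 new (9, 0, 9, 3, 7)
  "0112" → prefix "0" already present; 3 new (1, 1, 2)
  "034" → prefix "03" already present; 1 new (4)
  "0386109" → prefix "038" already present; 4 new (6, 1, 0, 9)
  "038882" → prefix "038882" already present; 0 new (none)
  "03861019" → prefix "038610" already present; 2 new (1, 9)
  "17989535" → prefix "179" already present; 5 new (8, 9, 5, 3, 5)
  "17989589" → prefix "179895" already present; 2 new (8, 9)
  "04230836" → prefix "0" already present; 7 new (4, 2, 3, 0, 8, 3, 6)
  "03415" → prefix "034" already present; 2 new (1, 5)
Total nodes = 4 + 7 + 2 + 5 + 3 + 1 + 4 + 0 + 2 + 5 + 2 + 7 + 2 = 44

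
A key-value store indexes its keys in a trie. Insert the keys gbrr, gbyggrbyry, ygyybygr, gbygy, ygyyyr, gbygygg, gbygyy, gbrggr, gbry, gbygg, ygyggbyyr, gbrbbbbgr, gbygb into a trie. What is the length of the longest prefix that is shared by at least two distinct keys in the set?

5

Equivalently: take the maximum, over all pairs, of their longest common prefix length.
e.g. "gbygg" and "gbyggrbyry" share the prefix "gbygg" of length 5; no pair shares a longer one.
Longest shared-prefix length: 5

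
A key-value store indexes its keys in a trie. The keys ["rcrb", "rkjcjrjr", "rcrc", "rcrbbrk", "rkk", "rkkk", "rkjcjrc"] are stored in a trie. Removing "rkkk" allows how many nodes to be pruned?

1

A node on "rkkk"'s path can go only if nothing else ends at it or branches off below it.
The suffix "k" (1 node) is used only by "rkkk"; "rkk" is itself a stored word, so pruning stops there.
Nodes removed: 1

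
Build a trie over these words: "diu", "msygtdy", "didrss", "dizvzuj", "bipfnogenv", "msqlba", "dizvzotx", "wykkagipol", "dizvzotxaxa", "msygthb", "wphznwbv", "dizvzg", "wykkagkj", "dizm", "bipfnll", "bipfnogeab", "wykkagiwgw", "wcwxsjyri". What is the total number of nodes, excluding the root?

77

Trace insertions, counting only characters that open a new branch:
  "diu" → 3 new (d, i, u)
  "msygtdy" → 7 new (m, s, y, g, t, d, y)
  "didrss" → prefix "di" already present; 4 new (d, r, s, s)
  "dizvzuj" → prefix "di" already present; 5 new (z, v, z, u, j)
  "bipfnogenv" → 10 new (b, i, p, f, n, o, g, e, n, v)
  "msqlba" → prefix "ms" already present; 4 new (q, l, b, a)
  "dizvzotx" → prefix "dizvz" already present; 3 new (o, t, x)
  "wykkagipol" → 10 new (w, y, k, k, a, g, i, p, o, l)
  "dizvzotxaxa" → prefix "dizvzotx" already present; 3 new (a, x, a)
  "msygthb" → prefix "msygt" already present; 2 new (h, b)
  "wphznwbv" → prefix "w" already present; 7 new (p, h, z, n, w, b, v)
  "dizvzg" → prefix "dizvz" already present; 1 new (g)
  "wykkagkj" → prefix "wykkag" already present; 2 new (k, j)
  "dizm" → prefix "diz" already present; 1 new (m)
  "bipfnll" → prefix "bipfn" already present; 2 new (l, l)
  "bipfnogeab" → prefix "bipfnoge" already present; 2 new (a, b)
  "wykkagiwgw" → prefix "wykkagi" already present; 3 new (w, g, w)
  "wcwxsjyri" → prefix "w" already present; 8 new (c, w, x, s, j, y, r, i)
Total nodes = 3 + 7 + 4 + 5 + 10 + 4 + 3 + 10 + 3 + 2 + 7 + 1 + 2 + 1 + 2 + 2 + 3 + 8 = 77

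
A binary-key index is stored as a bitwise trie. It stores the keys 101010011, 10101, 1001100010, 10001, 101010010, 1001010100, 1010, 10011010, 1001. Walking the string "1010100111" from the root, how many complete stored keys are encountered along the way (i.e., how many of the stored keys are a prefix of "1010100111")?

Traverse "1010100111" character by character; count nodes along the way that are marked as word ends.
Prefixes of the query that are stored words: "1010", "10101", "101010011"
Count: 3

3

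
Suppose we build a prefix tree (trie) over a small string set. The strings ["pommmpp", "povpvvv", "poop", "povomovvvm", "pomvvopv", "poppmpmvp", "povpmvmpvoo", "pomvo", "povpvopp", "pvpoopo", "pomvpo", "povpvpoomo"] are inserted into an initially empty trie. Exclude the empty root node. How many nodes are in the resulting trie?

57

Insert word by word; a character creates a node only if that edge doesn't already exist:
  "pommmpp" → 7 new (p, o, m, m, m, p, p)
  "povpvvv" → prefix "po" already present; 5 new (v, p, v, v, v)
  "poop" → prefix "po" already present; 2 new (o, p)
  "povomovvvm" → prefix "pov" already present; 7 new (o, m, o, v, v, v, m)
  "pomvvopv" → prefix "pom" already present; 5 new (v, v, o, p, v)
  "poppmpmvp" → prefix "po" already present; 7 new (p, p, m, p, m, v, p)
  "povpmvmpvoo" → prefix "povp" already present; 7 new (m, v, m, p, v, o, o)
  "pomvo" → prefix "pomv" already present; 1 new (o)
  "povpvopp" → prefix "povpv" already present; 3 new (o, p, p)
  "pvpoopo" → prefix "p" already present; 6 new (v, p, o, o, p, o)
  "pomvpo" → prefix "pomv" already present; 2 new (p, o)
  "povpvpoomo" → prefix "povpv" already present; 5 new (p, o, o, m, o)
Total nodes = 7 + 5 + 2 + 7 + 5 + 7 + 7 + 1 + 3 + 6 + 2 + 5 = 57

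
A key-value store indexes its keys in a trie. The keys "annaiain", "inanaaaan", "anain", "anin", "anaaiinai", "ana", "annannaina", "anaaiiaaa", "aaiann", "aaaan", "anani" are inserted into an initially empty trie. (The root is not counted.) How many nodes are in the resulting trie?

Insert word by word; a character creates a node only if that edge doesn't already exist:
  "annaiain" → 8 new (a, n, n, a, i, a, i, n)
  "inanaaaan" → 9 new (i, n, a, n, a, a, a, a, n)
  "anain" → prefix "an" already present; 3 new (a, i, n)
  "anin" → prefix "an" already present; 2 new (i, n)
  "anaaiinai" → prefix "ana" already present; 6 new (a, i, i, n, a, i)
  "ana" → prefix "ana" already present; 0 new (none)
  "annannaina" → prefix "anna" already present; 6 new (n, n, a, i, n, a)
  "anaaiiaaa" → prefix "anaaii" already present; 3 new (a, a, a)
  "aaiann" → prefix "a" already present; 5 new (a, i, a, n, n)
  "aaaan" → prefix "aa" already present; 3 new (a, a, n)
  "anani" → prefix "ana" already present; 2 new (n, i)
Total nodes = 8 + 9 + 3 + 2 + 6 + 0 + 6 + 3 + 5 + 3 + 2 = 47

47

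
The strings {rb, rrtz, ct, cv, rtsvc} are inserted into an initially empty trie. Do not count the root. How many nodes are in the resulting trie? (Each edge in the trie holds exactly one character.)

12

Trie structure (* marks end of a word):
(root)
├─ c
│  ├─ t *
│  └─ v *
└─ r
   ├─ b *
   ├─ r
   │  └─ t
   │     └─ z *
   └─ t
      └─ s
         └─ v
            └─ c *
Counting every labelled node above: 12.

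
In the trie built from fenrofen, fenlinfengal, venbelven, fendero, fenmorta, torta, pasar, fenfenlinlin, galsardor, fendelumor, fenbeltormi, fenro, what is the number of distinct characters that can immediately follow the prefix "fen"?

6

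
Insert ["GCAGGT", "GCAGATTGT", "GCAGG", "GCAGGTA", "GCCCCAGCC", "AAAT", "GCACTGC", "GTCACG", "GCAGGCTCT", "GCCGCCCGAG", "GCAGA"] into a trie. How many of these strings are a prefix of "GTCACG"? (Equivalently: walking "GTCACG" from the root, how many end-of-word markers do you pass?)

1

Traverse "GTCACG" character by character; count nodes along the way that are marked as word ends.
Prefixes of the query that are stored words: "GTCACG"
Count: 1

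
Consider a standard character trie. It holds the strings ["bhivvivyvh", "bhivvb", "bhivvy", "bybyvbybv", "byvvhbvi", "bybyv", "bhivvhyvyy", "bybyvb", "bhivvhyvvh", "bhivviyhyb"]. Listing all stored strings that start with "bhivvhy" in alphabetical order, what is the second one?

DFS of the "bhivvhy" subtree visits, in order: "bhivvhyvvh", "bhivvhyvyy"
Position 2: bhivvhyvyy

bhivvhyvyy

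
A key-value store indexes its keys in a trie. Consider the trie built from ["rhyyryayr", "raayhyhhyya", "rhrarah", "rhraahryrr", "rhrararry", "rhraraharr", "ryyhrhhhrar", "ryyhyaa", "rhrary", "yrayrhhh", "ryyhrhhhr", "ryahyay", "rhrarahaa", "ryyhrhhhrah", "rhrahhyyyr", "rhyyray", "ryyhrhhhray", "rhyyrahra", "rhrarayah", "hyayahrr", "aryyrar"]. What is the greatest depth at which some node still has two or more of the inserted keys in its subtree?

10

Look for the deepest trie node that still has at least two words in its subtree.
e.g. "ryyhrhhhrah" and "ryyhrhhhrar" share the prefix "ryyhrhhhra" of length 10; no pair shares a longer one.
Longest shared-prefix length: 10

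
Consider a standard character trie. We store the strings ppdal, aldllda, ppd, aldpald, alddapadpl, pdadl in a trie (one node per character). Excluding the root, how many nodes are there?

27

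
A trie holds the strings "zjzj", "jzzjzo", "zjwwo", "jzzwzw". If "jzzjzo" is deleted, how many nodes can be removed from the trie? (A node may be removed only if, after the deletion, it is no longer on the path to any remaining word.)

3

After clearing the end-marker at "jzzjzo", prune upward until reaching a node still needed by another word.
The suffix "jzo" (3 nodes) is used only by "jzzjzo"; the node for "jzz" still has the child "w", so pruning stops there.
Nodes removed: 3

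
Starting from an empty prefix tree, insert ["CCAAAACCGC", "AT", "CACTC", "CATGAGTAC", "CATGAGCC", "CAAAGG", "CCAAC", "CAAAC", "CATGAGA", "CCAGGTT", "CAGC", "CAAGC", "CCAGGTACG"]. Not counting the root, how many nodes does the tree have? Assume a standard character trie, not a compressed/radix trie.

43

For each word, the new-node count is its length minus the longest prefix already in the trie:
  "CCAAAACCGC" → 10 new (C, C, A, A, A, A, C, C, G, C)
  "AT" → 2 new (A, T)
  "CACTC" → prefix "C" already present; 4 new (A, C, T, C)
  "CATGAGTAC" → prefix "CA" already present; 7 new (T, G, A, G, T, A, C)
  "CATGAGCC" → prefix "CATGAG" already present; 2 new (C, C)
  "CAAAGG" → prefix "CA" already present; 4 new (A, A, G, G)
  "CCAAC" → prefix "CCAA" already present; 1 new (C)
  "CAAAC" → prefix "CAAA" already present; 1 new (C)
  "CATGAGA" → prefix "CATGAG" already present; 1 new (A)
  "CCAGGTT" → prefix "CCA" already present; 4 new (G, G, T, T)
  "CAGC" → prefix "CA" already present; 2 new (G, C)
  "CAAGC" → prefix "CAA" already present; 2 new (G, C)
  "CCAGGTACG" → prefix "CCAGGT" already present; 3 new (A, C, G)
Total nodes = 10 + 2 + 4 + 7 + 2 + 4 + 1 + 1 + 1 + 4 + 2 + 2 + 3 = 43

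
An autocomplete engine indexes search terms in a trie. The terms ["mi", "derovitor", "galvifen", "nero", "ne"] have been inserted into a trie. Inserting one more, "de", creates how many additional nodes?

0

"de" is already a full path in the trie; only an end-marker is added.
No new nodes are needed: 0.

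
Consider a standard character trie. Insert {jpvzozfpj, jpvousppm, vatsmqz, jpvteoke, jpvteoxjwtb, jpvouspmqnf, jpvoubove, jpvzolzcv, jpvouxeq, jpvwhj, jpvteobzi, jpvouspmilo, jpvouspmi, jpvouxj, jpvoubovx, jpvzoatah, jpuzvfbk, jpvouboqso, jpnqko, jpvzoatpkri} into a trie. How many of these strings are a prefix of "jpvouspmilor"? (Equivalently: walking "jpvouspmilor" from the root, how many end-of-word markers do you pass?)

2

Traverse "jpvouspmilor" character by character; count nodes along the way that are marked as word ends.
Prefixes of the query that are stored words: "jpvouspmi", "jpvouspmilo"
Count: 2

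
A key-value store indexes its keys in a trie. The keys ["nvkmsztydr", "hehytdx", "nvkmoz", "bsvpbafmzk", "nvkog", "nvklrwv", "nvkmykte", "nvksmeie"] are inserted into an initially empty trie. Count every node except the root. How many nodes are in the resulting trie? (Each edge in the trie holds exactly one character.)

Trace insertions, counting only characters that open a new branch:
  "nvkmsztydr" → 10 new (n, v, k, m, s, z, t, y, d, r)
  "hehytdx" → 7 new (h, e, h, y, t, d, x)
  "nvkmoz" → prefix "nvkm" already present; 2 new (o, z)
  "bsvpbafmzk" → 10 new (b, s, v, p, b, a, f, m, z, k)
  "nvkog" → prefix "nvk" already present; 2 new (o, g)
  "nvklrwv" → prefix "nvk" already present; 4 new (l, r, w, v)
  "nvkmykte" → prefix "nvkm" already present; 4 new (y, k, t, e)
  "nvksmeie" → prefix "nvk" already present; 5 new (s, m, e, i, e)
Total nodes = 10 + 7 + 2 + 10 + 2 + 4 + 4 + 5 = 44

44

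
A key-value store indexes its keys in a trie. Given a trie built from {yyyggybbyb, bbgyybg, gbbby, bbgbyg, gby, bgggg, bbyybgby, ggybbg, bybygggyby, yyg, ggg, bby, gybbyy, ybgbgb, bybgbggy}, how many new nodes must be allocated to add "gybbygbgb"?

"gybby" is already a path in the trie; the remaining "gbgb" must be added.
So 9 − 5 = 4 new nodes.

4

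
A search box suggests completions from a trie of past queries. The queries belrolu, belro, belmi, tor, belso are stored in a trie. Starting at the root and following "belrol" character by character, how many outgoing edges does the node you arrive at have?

Walk "belrol" from the root, arriving at one node.
Distinct next characters after "belrol": u.
That node has 1 child edge.

1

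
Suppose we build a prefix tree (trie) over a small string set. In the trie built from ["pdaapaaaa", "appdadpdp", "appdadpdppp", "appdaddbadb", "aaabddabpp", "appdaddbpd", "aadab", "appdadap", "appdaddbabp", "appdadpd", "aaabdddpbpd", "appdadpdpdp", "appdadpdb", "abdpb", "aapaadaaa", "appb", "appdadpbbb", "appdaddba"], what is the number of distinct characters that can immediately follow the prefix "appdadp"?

2

Walk "appdadp" from the root, arriving at one node.
Distinct next characters after "appdadp": b, d.
That node has 2 child edges.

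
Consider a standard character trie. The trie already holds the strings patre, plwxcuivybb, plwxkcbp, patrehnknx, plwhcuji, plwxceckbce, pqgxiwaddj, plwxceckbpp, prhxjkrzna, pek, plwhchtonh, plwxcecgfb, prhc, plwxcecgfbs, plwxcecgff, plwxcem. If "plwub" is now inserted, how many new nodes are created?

"plw" is already a path in the trie; the remaining "ub" must be added.
New nodes needed: |"plwub"| − 3 = 5 − 3 = 2.

2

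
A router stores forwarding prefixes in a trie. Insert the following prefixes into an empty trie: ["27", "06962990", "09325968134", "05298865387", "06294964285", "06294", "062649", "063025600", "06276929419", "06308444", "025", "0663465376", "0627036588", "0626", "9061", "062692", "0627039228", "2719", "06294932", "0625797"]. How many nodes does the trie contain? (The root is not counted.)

Trace insertions, counting only characters that open a new branch:
  "27" → 2 new (2, 7)
  "06962990" → 8 new (0, 6, 9, 6, 2, 9, 9, 0)
  "09325968134" → prefix "0" already present; 10 new (9, 3, 2, 5, 9, 6, 8, 1, 3, 4)
  "05298865387" → prefix "0" already present; 10 new (5, 2, 9, 8, 8, 6, 5, 3, 8, 7)
  "06294964285" → prefix "06" already present; 9 new (2, 9, 4, 9, 6, 4, 2, 8, 5)
  "06294" → prefix "06294" already present; 0 new (none)
  "062649" → prefix "062" already present; 3 new (6, 4, 9)
  "063025600" → prefix "06" already present; 7 new (3, 0, 2, 5, 6, 0, 0)
  "06276929419" → prefix "062" already present; 8 new (7, 6, 9, 2, 9, 4, 1, 9)
  "06308444" → prefix "0630" already present; 4 new (8, 4, 4, 4)
  "025" → prefix "0" already present; 2 new (2, 5)
  "0663465376" → prefix "06" already present; 8 new (6, 3, 4, 6, 5, 3, 7, 6)
  "0627036588" → prefix "0627" already present; 6 new (0, 3, 6, 5, 8, 8)
  "0626" → prefix "0626" already present; 0 new (none)
  "9061" → 4 new (9, 0, 6, 1)
  "062692" → prefix "0626" already present; 2 new (9, 2)
  "0627039228" → prefix "062703" already present; 4 new (9, 2, 2, 8)
  "2719" → prefix "27" already present; 2 new (1, 9)
  "06294932" → prefix "062949" already present; 2 new (3, 2)
  "0625797" → prefix "062" already present; 4 new (5, 7, 9, 7)
Total nodes = 2 + 8 + 10 + 10 + 9 + 0 + 3 + 7 + 8 + 4 + 2 + 8 + 6 + 0 + 4 + 2 + 4 + 2 + 2 + 4 = 95

95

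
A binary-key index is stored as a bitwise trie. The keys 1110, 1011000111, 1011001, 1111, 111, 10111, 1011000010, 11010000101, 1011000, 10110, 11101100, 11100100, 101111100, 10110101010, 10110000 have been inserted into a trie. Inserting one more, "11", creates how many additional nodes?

0

Every character of "11" already lies on an existing path (it is a prefix of some stored word).
No new nodes are needed: 0.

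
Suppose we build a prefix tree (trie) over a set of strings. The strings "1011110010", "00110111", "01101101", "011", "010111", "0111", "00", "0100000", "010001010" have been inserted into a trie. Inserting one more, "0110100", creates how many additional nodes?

"01101" is already a path in the trie; the remaining "00" must be added.
New nodes needed: |"0110100"| − 5 = 7 − 5 = 2.

2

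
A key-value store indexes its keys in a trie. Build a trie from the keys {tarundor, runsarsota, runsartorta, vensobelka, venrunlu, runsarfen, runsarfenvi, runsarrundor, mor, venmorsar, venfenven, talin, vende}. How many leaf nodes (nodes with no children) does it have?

12

A leaf is a node with no children — equivalently, the end of a word that is not a proper prefix of any other stored word.
Those words: "mor", "runsarfenvi", "runsarrundor", "runsarsota", "runsartorta", "talin", "tarundor", "vende", "venfenven", "venmorsar", "venrunlu", "vensobelka"
Leaf count: 12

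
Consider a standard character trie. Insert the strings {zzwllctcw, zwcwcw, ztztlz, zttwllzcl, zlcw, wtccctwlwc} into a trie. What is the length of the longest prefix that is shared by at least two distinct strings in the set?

The deepest shared node is where two words last agree before diverging.
"zttwllzcl" and "ztztlz" agree on "zt" (2 characters) before diverging; nothing deeper is shared.
Longest shared-prefix length: 2

2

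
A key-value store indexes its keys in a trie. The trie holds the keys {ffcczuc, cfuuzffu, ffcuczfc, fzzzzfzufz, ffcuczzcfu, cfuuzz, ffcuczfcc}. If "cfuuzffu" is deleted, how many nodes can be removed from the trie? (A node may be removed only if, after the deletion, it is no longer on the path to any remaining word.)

After clearing the end-marker at "cfuuzffu", prune upward until reaching a node still needed by another word.
The suffix "ffu" (3 nodes) is used only by "cfuuzffu"; the node for "cfuuz" still has the child "z", so pruning stops there.
Nodes removed: 3

3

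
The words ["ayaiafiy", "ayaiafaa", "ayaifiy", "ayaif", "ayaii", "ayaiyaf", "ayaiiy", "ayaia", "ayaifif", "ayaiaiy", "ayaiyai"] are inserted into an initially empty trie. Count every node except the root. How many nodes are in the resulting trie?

22

Count nodes per top-level branch (shared prefixes stored once):
  'a'-branch (ayaia, ayaiafaa, ayaiafiy, ayaiaiy, ayaif, ayaifif, ayaifiy, ayaii, ayaiiy, ayaiyaf, ayaiyai): 22 nodes
Sum: 22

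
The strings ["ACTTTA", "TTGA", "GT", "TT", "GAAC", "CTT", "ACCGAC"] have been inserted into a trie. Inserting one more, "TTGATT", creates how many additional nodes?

2

Walking "TTGATT" from the root, the first 4 characters ("TTGA") follow existing edges; "T" is the first miss.
New nodes needed: |"TTGATT"| − 4 = 6 − 4 = 2.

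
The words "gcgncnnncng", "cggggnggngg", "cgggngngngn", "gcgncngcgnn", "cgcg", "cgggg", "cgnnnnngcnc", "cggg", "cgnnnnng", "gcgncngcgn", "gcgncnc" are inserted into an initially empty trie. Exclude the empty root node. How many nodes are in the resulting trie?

46

Insert word by word; a character creates a node only if that edge doesn't already exist:
  "gcgncnnncng" → 11 new (g, c, g, n, c, n, n, n, c, n, g)
  "cggggnggngg" → 11 new (c, g, g, g, g, n, g, g, n, g, g)
  "cgggngngngn" → prefix "cggg" already present; 7 new (n, g, n, g, n, g, n)
  "gcgncngcgnn" → prefix "gcgncn" already present; 5 new (g, c, g, n, n)
  "cgcg" → prefix "cg" already present; 2 new (c, g)
  "cgggg" → prefix "cgggg" already present; 0 new (none)
  "cgnnnnngcnc" → prefix "cg" already present; 9 new (n, n, n, n, n, g, c, n, c)
  "cggg" → prefix "cggg" already present; 0 new (none)
  "cgnnnnng" → prefix "cgnnnnng" already present; 0 new (none)
  "gcgncngcgn" → prefix "gcgncngcgn" already present; 0 new (none)
  "gcgncnc" → prefix "gcgncn" already present; 1 new (c)
Total nodes = 11 + 11 + 7 + 5 + 2 + 0 + 9 + 0 + 0 + 0 + 1 = 46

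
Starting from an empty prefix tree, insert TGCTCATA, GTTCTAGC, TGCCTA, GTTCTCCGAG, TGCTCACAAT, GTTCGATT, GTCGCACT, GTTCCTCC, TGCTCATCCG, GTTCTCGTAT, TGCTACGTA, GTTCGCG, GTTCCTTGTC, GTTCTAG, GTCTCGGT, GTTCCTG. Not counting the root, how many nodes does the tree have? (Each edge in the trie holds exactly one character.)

Insert word by word; a character creates a node only if that edge doesn't already exist:
  "TGCTCATA" → 8 new (T, G, C, T, C, A, T, A)
  "GTTCTAGC" → 8 new (G, T, T, C, T, A, G, C)
  "TGCCTA" → prefix "TGC" already present; 3 new (C, T, A)
  "GTTCTCCGAG" → prefix "GTTCT" already present; 5 new (C, C, G, A, G)
  "TGCTCACAAT" → prefix "TGCTCA" already present; 4 new (C, A, A, T)
  "GTTCGATT" → prefix "GTTC" already present; 4 new (G, A, T, T)
  "GTCGCACT" → prefix "GT" already present; 6 new (C, G, C, A, C, T)
  "GTTCCTCC" → prefix "GTTC" already present; 4 new (C, T, C, C)
  "TGCTCATCCG" → prefix "TGCTCAT" already present; 3 new (C, C, G)
  "GTTCTCGTAT" → prefix "GTTCTC" already present; 4 new (G, T, A, T)
  "TGCTACGTA" → prefix "TGCT" already present; 5 new (A, C, G, T, A)
  "GTTCGCG" → prefix "GTTCG" already present; 2 new (C, G)
  "GTTCCTTGTC" → prefix "GTTCCT" already present; 4 new (T, G, T, C)
  "GTTCTAG" → prefix "GTTCTAG" already present; 0 new (none)
  "GTCTCGGT" → prefix "GTC" already present; 5 new (T, C, G, G, T)
  "GTTCCTG" → prefix "GTTCCT" already present; 1 new (G)
Total nodes = 8 + 8 + 3 + 5 + 4 + 4 + 6 + 4 + 3 + 4 + 5 + 2 + 4 + 0 + 5 + 1 = 66

66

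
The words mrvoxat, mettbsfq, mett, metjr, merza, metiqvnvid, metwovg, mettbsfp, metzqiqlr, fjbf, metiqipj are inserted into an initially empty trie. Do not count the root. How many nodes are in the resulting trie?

44

For each word, the new-node count is its length minus the longest prefix already in the trie:
  "mrvoxat" → 7 new (m, r, v, o, x, a, t)
  "mettbsfq" → prefix "m" already present; 7 new (e, t, t, b, s, f, q)
  "mett" → prefix "mett" already present; 0 new (none)
  "metjr" → prefix "met" already present; 2 new (j, r)
  "merza" → prefix "me" already present; 3 new (r, z, a)
  "metiqvnvid" → prefix "met" already present; 7 new (i, q, v, n, v, i, d)
  "metwovg" → prefix "met" already present; 4 new (w, o, v, g)
  "mettbsfp" → prefix "mettbsf" already present; 1 new (p)
  "metzqiqlr" → prefix "met" already present; 6 new (z, q, i, q, l, r)
  "fjbf" → 4 new (f, j, b, f)
  "metiqipj" → prefix "metiq" already present; 3 new (i, p, j)
Total nodes = 7 + 7 + 0 + 2 + 3 + 7 + 4 + 1 + 6 + 4 + 3 = 44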